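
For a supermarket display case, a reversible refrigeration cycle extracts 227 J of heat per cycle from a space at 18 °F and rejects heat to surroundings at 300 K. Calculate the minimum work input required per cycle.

T_C = 18 °F → (18 − 32) × 5/9 = -7.78 °C = 265.37 K.
Carnot COP: COP_R = T_C/(T_H − T_C) = 265.37/34.63 = 7.6636.
W = Q_C/COP_R = 227/7.6636 = 29.6 J.

W_in ≈ 29.6 J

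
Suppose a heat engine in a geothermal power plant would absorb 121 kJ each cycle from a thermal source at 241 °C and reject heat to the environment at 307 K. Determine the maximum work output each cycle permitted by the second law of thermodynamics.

W_max ≈ 48.75 kJ

T_H = 241 °C → 241 + 273.15 = 514.15 K.
No engine can exceed the Carnot limit: η_max = 1 − T_C/T_H = 1 − 307.00/514.15 = 0.4029.
W_max = η_max · Q_H = 0.4029 × 121 = 48.75 kJ.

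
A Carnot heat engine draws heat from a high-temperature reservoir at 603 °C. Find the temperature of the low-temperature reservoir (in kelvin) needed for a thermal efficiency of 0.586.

T_H = 603 °C → 603 + 273.15 = 876.15 K.
From η = 1 − T_C/T_H, T_C = T_H·(1 − η) = 876.15 × (1 − 0.586) = 362.7 K.

T_C ≈ 362.7 K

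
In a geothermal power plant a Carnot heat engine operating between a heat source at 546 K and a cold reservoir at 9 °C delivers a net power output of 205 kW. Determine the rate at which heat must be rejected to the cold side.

T_C = 9 °C → 9 + 273.15 = 282.15 K.
The Carnot efficiency is η = 1 − T_C/T_H = 1 − 282.15/546.00 = 0.4832.
Since Q_C/Q_H = T_C/T_H and Q_H = W/η, Q_C = W·T_C/(T_H − T_C) = 205 × 282.15/263.85 = 219 kW.

Q̇_C ≈ 219 kW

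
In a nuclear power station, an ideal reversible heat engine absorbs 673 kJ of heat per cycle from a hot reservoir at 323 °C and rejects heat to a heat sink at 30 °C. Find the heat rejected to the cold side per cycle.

T_H = 323 °C → 323 + 273.15 = 596.15 K.
T_C = 30 °C → 30 + 273.15 = 303.15 K.
For a reversible engine, η = 1 − T_C/T_H = 1 − 303.15/596.15 = 0.4915.
For a reversible cycle Q_C/Q_H = T_C/T_H, so Q_C = 673 × 303.15/596.15 = 342 kJ.

Q_C ≈ 342 kJ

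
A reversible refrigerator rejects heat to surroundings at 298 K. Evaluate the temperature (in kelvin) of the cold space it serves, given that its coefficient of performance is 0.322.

T_C ≈ 72.6 K

COP_R = T_C/(T_H − T_C) ⇒ T_C = T_H·COP_R/(1 + COP_R) = 298.00 × 0.322/(1 + 0.322) = 72.6 K.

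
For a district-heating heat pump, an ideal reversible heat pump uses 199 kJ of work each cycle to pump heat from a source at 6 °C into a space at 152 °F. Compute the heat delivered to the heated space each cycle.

Q_H ≈ 1115 kJ

T_H = 152 °F → (152 − 32) × 5/9 = 66.67 °C = 339.82 K.
T_C = 6 °C → 6 + 273.15 = 279.15 K.
For a reversible heat pump, COP_HP = T_H/(T_H − T_C) = 339.82/60.67 = 5.6014.
Q_H = COP_HP · W = 5.6014 × 199 = 1115 kJ.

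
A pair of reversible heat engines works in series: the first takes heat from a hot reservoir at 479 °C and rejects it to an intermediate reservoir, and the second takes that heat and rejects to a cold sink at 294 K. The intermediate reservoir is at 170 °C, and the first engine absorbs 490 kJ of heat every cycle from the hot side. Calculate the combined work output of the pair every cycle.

T_H = 479 °C → 479 + 273.15 = 752.15 K.
Two reversible stages in series are equivalent to a single Carnot engine between T_H and T_C, so η_total = 1 − T_C/T_H = 1 − 294.00/752.15 = 0.6091.
W_total = η_total · Q_H = 0.6091 × 490 = 298 kJ.

W_total ≈ 298 kJ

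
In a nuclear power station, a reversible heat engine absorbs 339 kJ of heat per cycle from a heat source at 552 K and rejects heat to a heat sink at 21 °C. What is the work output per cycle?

T_C = 21 °C → 21 + 273.15 = 294.15 K.
Carnot efficiency: η = 1 − T_C/T_H = 1 − 294.15/552.00 = 0.4671.
W = η·Q_H = 0.4671 × 339 = 158 kJ.

W ≈ 158 kJ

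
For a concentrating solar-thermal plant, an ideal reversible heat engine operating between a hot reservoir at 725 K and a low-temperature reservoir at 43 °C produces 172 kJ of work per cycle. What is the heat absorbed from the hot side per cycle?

Q_H ≈ 305 kJ

T_C = 43 °C → 43 + 273.15 = 316.15 K.
The Carnot efficiency is η = 1 − T_C/T_H = 1 − 316.15/725.00 = 0.5639.
Q_H = W/η = 172/0.5639 = 305 kJ.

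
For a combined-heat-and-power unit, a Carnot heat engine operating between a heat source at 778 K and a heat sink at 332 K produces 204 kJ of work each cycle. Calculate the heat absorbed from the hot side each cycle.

For a reversible engine, η = 1 − T_C/T_H = 1 − 332.00/778.00 = 0.5733.
Q_H = W/η = 204/0.5733 = 356 kJ.

Q_H ≈ 356 kJ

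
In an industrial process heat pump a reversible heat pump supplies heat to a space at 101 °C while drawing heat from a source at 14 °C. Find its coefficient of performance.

COP_HP ≈ 4.301

T_H = 101 °C → 101 + 273.15 = 374.15 K.
T_C = 14 °C → 14 + 273.15 = 287.15 K.
Reversible heating COP: COP_HP = T_H/(T_H − T_C) = 374.15/(374.15 − 287.15) = 4.301.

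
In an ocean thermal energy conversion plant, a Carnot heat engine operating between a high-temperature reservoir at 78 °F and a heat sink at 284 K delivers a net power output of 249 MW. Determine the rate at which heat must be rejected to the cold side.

Q̇_C ≈ 4809 MW

T_H = 78 °F → (78 − 32) × 5/9 = 25.56 °C = 298.71 K.
For a reversible engine, η = 1 − T_C/T_H = 1 − 284.00/298.71 = 0.0492.
Since Q_C/Q_H = T_C/T_H and Q_H = W/η, Q_C = W·T_C/(T_H − T_C) = 249 × 284.00/14.71 = 4809 MW.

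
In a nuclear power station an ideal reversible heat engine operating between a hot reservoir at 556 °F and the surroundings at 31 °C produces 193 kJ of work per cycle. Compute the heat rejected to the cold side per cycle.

Q_C ≈ 226 kJ

T_H = 556 °F → (556 − 32) × 5/9 = 291.11 °C = 564.26 K.
T_C = 31 °C → 31 + 273.15 = 304.15 K.
Carnot efficiency: η = 1 − T_C/T_H = 1 − 304.15/564.26 = 0.4610.
Since Q_C/Q_H = T_C/T_H and Q_H = W/η, Q_C = W·T_C/(T_H − T_C) = 193 × 304.15/260.11 = 226 kJ.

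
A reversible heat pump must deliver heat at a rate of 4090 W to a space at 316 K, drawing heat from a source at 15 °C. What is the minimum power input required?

Ẇ_in ≈ 360 W

T_C = 15 °C → 15 + 273.15 = 288.15 K.
Reversible heating COP: COP_HP = T_H/(T_H − T_C) = 316.00/27.85 = 11.3465.
W = Q_H/COP_HP = 4090/11.3465 = 360 W.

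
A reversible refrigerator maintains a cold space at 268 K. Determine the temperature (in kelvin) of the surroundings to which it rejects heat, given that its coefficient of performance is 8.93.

COP_R = T_C/(T_H − T_C) ⇒ T_H = T_C·(1 + 1/COP_R) = 268.00 × (1 + 1/8.93) = 298 K.

T_H ≈ 298 K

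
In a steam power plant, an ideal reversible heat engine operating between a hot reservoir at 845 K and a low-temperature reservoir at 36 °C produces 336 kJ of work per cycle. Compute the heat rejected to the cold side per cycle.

T_C = 36 °C → 36 + 273.15 = 309.15 K.
The Carnot efficiency is η = 1 − T_C/T_H = 1 − 309.15/845.00 = 0.6341.
Since Q_C/Q_H = T_C/T_H and Q_H = W/η, Q_C = W·T_C/(T_H − T_C) = 336 × 309.15/535.85 = 193.8 kJ.

Q_C ≈ 193.8 kJ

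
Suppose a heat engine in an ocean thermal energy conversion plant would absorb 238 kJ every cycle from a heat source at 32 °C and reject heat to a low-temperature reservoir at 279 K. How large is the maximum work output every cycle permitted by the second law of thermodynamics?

W_max ≈ 20.4 kJ

T_H = 32 °C → 32 + 273.15 = 305.15 K.
The second-law ceiling is the Carnot efficiency, η_max = 1 − T_C/T_H = 1 − 279.00/305.15 = 0.0857.
W_max = η_max · Q_H = 0.0857 × 238 = 20.4 kJ.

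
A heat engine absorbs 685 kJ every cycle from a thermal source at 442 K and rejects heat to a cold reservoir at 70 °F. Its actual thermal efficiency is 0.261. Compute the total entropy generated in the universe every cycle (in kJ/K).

T_C = 70 °F → (70 − 32) × 5/9 = 21.11 °C = 294.26 K.
W = η·Q_H = 0.261 × 685 = 178.8 kJ, so Q_C = Q_H − W = 506.2 kJ.
The hot reservoir loses entropy Q_H/T_H = 685/442.00 = 1.550 kJ/K; the cold reservoir gains Q_C/T_C = 506.2/294.26 = 1.720 kJ/K.
ΔS_univ = −Q_H/T_H + Q_C/T_C = 0.1705 kJ/K (> 0, since η = 0.261 < η_Carnot = 0.334).

ΔS_univ ≈ 0.1705 kJ/K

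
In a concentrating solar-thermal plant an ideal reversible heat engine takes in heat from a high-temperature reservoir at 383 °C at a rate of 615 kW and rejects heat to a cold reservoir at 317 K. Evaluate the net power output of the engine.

Ẇ ≈ 317.9 kW

T_H = 383 °C → 383 + 273.15 = 656.15 K.
Since the cycle is reversible, η = 1 − T_C/T_H = 1 − 317.00/656.15 = 0.5169.
W = η·Q_H = 0.5169 × 615 = 317.9 kW.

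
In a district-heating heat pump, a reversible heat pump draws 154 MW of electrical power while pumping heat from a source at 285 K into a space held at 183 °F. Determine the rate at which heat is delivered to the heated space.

Q̇_H ≈ 763.3 MW

T_H = 183 °F → (183 − 32) × 5/9 = 83.89 °C = 357.04 K.
Reversible heating COP: COP_HP = T_H/(T_H − T_C) = 357.04/72.04 = 4.9562.
Q_H = COP_HP · W = 4.9562 × 154 = 763.3 MW.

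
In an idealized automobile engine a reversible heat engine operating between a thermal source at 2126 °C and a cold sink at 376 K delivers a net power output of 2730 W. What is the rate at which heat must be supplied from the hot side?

Q̇_H ≈ 3240 W

T_H = 2126 °C → 2126 + 273.15 = 2399.15 K.
η_rev = 1 − T_C/T_H = 1 − 376.00/2399.15 = 0.8433.
Q_H = W/η = 2730/0.8433 = 3240 W.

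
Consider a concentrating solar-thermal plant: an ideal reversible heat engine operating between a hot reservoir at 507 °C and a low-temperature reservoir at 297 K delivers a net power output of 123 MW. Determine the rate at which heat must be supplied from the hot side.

Q̇_H ≈ 199 MW

T_H = 507 °C → 507 + 273.15 = 780.15 K.
For a reversible engine, η = 1 − T_C/T_H = 1 − 297.00/780.15 = 0.6193.
Q_H = W/η = 123/0.6193 = 199 MW.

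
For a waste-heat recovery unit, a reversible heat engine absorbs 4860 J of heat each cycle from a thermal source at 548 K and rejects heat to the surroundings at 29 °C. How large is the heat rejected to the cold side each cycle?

T_C = 29 °C → 29 + 273.15 = 302.15 K.
Since the cycle is reversible, η = 1 − T_C/T_H = 1 − 302.15/548.00 = 0.4486.
For a reversible cycle Q_C/Q_H = T_C/T_H, so Q_C = 4860 × 302.15/548.00 = 2680 J.

Q_C ≈ 2680 J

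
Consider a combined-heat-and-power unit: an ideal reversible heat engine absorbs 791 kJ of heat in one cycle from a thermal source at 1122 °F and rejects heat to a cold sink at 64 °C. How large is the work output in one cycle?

W ≈ 487.5 kJ

T_H = 1122 °F → (1122 − 32) × 5/9 = 605.56 °C = 878.71 K.
T_C = 64 °C → 64 + 273.15 = 337.15 K.
Since the cycle is reversible, η = 1 − T_C/T_H = 1 − 337.15/878.71 = 0.6163.
W = η·Q_H = 0.6163 × 791 = 487.5 kJ.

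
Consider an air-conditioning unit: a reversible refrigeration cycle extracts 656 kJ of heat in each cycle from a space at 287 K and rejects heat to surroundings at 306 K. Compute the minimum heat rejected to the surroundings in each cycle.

For a reversible cycle Q_H/Q_C = T_H/T_C, so Q_H = Q_C·T_H/T_C = 656 × 306.00/287.00 = 699 kJ.

Q_H ≈ 699 kJ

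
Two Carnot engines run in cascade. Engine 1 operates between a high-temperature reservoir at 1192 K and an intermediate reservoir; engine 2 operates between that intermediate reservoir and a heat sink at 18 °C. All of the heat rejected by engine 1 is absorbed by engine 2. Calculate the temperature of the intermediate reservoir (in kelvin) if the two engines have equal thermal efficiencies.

T_m ≈ 589 K

T_C = 18 °C → 18 + 273.15 = 291.15 K.
Equal efficiencies require 1 − T_m/T_H = 1 − T_C/T_m, i.e. T_m/T_H = T_C/T_m, so T_m = √(T_H·T_C) = √(1192.00 × 291.15) = 589 K.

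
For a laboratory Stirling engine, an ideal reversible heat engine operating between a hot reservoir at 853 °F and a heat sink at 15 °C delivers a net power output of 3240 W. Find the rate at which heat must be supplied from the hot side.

Q̇_H ≈ 5360 W

T_H = 853 °F → (853 − 32) × 5/9 = 456.11 °C = 729.26 K.
T_C = 15 °C → 15 + 273.15 = 288.15 K.
The Carnot efficiency is η = 1 − T_C/T_H = 1 − 288.15/729.26 = 0.6049.
Q_H = W/η = 3240/0.6049 = 5360 W.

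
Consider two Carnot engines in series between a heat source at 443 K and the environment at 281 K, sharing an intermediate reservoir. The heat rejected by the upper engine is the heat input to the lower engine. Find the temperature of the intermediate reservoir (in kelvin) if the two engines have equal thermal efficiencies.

T_m ≈ 353 K

Equal efficiencies require 1 − T_m/T_H = 1 − T_C/T_m, i.e. T_m/T_H = T_C/T_m, so T_m = √(T_H·T_C) = √(443.00 × 281.00) = 353 K.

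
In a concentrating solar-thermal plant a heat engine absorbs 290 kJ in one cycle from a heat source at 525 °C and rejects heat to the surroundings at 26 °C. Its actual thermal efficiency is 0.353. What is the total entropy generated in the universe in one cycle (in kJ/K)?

ΔS_univ ≈ 0.2639 kJ/K

T_H = 525 °C → 525 + 273.15 = 798.15 K.
T_C = 26 °C → 26 + 273.15 = 299.15 K.
W = η·Q_H = 0.353 × 290 = 102.4 kJ, so Q_C = Q_H − W = 187.6 kJ.
The hot reservoir loses entropy Q_H/T_H = 290/798.15 = 0.3633 kJ/K; the cold reservoir gains Q_C/T_C = 187.6/299.15 = 0.6272 kJ/K.
ΔS_univ = −Q_H/T_H + Q_C/T_C = 0.2639 kJ/K (> 0, since η = 0.353 < η_Carnot = 0.625).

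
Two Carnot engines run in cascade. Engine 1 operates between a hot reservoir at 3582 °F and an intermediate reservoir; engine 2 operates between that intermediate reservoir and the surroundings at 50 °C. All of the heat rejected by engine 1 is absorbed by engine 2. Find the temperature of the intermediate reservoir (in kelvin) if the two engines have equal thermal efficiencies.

T_H = 3582 °F → (3582 − 32) × 5/9 = 1972.22 °C = 2245.37 K.
T_C = 50 °C → 50 + 273.15 = 323.15 K.
Equal efficiencies require 1 − T_m/T_H = 1 − T_C/T_m, i.e. T_m/T_H = T_C/T_m, so T_m = √(T_H·T_C) = √(2245.37 × 323.15) = 852 K.

T_m ≈ 852 K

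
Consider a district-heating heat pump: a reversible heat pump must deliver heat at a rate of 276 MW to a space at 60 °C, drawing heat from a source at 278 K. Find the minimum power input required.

Ẇ_in ≈ 45.69 MW

T_H = 60 °C → 60 + 273.15 = 333.15 K.
The Carnot heat-pump COP is COP_HP = T_H/(T_H − T_C) = 333.15/55.15 = 6.0408.
W = Q_H/COP_HP = 276/6.0408 = 45.69 MW.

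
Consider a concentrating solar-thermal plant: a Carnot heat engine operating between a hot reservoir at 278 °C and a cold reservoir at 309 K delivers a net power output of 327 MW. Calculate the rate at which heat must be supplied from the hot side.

T_H = 278 °C → 278 + 273.15 = 551.15 K.
Carnot efficiency: η = 1 − T_C/T_H = 1 − 309.00/551.15 = 0.4394.
Q_H = W/η = 327/0.4394 = 744 MW.

Q̇_H ≈ 744 MW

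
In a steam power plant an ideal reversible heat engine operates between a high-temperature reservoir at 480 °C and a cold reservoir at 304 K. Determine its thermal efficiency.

T_H = 480 °C → 480 + 273.15 = 753.15 K.
Since the cycle is reversible, η = 1 − T_C/T_H = 1 − 304.00/753.15 = 0.596.

η ≈ 0.596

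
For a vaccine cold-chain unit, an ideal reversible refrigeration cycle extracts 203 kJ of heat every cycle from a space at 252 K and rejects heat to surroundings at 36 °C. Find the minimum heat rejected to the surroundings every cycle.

T_H = 36 °C → 36 + 273.15 = 309.15 K.
For a reversible cycle Q_H/Q_C = T_H/T_C, so Q_H = Q_C·T_H/T_C = 203 × 309.15/252.00 = 249 kJ.

Q_H ≈ 249 kJ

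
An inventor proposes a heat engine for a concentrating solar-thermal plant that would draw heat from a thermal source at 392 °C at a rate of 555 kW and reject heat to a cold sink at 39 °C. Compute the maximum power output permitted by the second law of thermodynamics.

Ẇ_max ≈ 294.5 kW

T_H = 392 °C → 392 + 273.15 = 665.15 K.
T_C = 39 °C → 39 + 273.15 = 312.15 K.
The upper bound on efficiency is η_max = 1 − T_C/T_H = 1 − 312.15/665.15 = 0.5307.
W_max = η_max · Q_H = 0.5307 × 555 = 294.5 kW.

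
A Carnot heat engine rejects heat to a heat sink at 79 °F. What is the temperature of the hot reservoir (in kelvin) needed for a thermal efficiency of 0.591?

T_C = 79 °F → (79 − 32) × 5/9 = 26.11 °C = 299.26 K.
From η = 1 − T_C/T_H, solving for T_H gives T_H = T_C/(1 − η) = 299.26/(1 − 0.591) = 732 K.

T_H ≈ 732 K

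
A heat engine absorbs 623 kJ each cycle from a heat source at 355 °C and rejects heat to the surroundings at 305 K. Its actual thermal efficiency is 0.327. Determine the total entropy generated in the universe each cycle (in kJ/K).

T_H = 355 °C → 355 + 273.15 = 628.15 K.
W = η·Q_H = 0.327 × 623 = 203.7 kJ, so Q_C = Q_H − W = 419.3 kJ.
The hot reservoir loses entropy Q_H/T_H = 623/628.15 = 0.9918 kJ/K; the cold reservoir gains Q_C/T_C = 419.3/305.00 = 1.375 kJ/K.
ΔS_univ = −Q_H/T_H + Q_C/T_C = 0.383 kJ/K (> 0, since η = 0.327 < η_Carnot = 0.514).

ΔS_univ ≈ 0.383 kJ/K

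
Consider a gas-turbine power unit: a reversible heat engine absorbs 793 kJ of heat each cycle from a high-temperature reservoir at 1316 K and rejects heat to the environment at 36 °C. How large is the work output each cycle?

T_C = 36 °C → 36 + 273.15 = 309.15 K.
The Carnot efficiency is η = 1 − T_C/T_H = 1 − 309.15/1316.00 = 0.7651.
W = η·Q_H = 0.7651 × 793 = 607 kJ.

W ≈ 607 kJ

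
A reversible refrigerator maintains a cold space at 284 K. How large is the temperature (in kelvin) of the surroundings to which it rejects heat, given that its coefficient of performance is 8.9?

COP_R = T_C/(T_H − T_C) ⇒ T_H = T_C·(1 + 1/COP_R) = 284.00 × (1 + 1/8.9) = 316 K.

T_H ≈ 316 K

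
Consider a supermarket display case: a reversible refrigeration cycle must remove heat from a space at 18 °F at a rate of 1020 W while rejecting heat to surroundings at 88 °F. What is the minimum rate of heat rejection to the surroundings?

Q̇_H ≈ 1170 W

T_H = 88 °F → (88 − 32) × 5/9 = 31.11 °C = 304.26 K.
T_C = 18 °F → (18 − 32) × 5/9 = -7.78 °C = 265.37 K.
For a reversible cycle Q_H/Q_C = T_H/T_C, so Q_H = Q_C·T_H/T_C = 1020 × 304.26/265.37 = 1170 W.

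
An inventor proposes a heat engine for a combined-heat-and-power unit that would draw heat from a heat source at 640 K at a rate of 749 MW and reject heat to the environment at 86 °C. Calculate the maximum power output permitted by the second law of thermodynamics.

Ẇ_max ≈ 329 MW

T_C = 86 °C → 86 + 273.15 = 359.15 K.
The second-law ceiling is the Carnot efficiency, η_max = 1 − T_C/T_H = 1 − 359.15/640.00 = 0.4388.
W_max = η_max · Q_H = 0.4388 × 749 = 329 MW.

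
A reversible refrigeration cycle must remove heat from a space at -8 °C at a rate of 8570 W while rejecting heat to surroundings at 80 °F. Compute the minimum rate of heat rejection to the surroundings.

T_H = 80 °F → (80 − 32) × 5/9 = 26.67 °C = 299.82 K.
T_C = -8 °C → -8 + 273.15 = 265.15 K.
For a reversible cycle Q_H/Q_C = T_H/T_C, so Q_H = Q_C·T_H/T_C = 8570 × 299.82/265.15 = 9690 W.

Q̇_H ≈ 9690 W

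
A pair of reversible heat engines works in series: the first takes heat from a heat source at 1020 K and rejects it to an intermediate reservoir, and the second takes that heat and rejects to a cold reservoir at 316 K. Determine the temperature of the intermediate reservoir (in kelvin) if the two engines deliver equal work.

T_m ≈ 668 K

For reversible stages Q_m = Q_H·(T_m/T_H). Setting W₁ = Q_H(1 − T_m/T_H) equal to W₂ = Q_m(1 − T_C/T_m) = Q_H·(T_m − T_C)/T_H gives T_H − T_m = T_m − T_C, so T_m = (T_H + T_C)/2 = (1020.00 + 316.00)/2 = 668 K.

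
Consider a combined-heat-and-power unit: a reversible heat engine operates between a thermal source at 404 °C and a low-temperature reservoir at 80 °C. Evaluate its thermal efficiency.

η ≈ 0.478

T_H = 404 °C → 404 + 273.15 = 677.15 K.
T_C = 80 °C → 80 + 273.15 = 353.15 K.
For a reversible engine, η = 1 − T_C/T_H = 1 − 353.15/677.15 = 0.478.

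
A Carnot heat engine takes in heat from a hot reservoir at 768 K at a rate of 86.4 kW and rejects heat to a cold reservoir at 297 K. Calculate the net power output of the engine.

Carnot efficiency: η = 1 − T_C/T_H = 1 − 297.00/768.00 = 0.6133.
W = η·Q_H = 0.6133 × 86.4 = 53.0 kW.

Ẇ ≈ 53.0 kW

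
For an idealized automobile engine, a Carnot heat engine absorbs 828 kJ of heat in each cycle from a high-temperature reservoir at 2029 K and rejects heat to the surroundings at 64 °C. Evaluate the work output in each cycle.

W ≈ 690 kJ

T_C = 64 °C → 64 + 273.15 = 337.15 K.
Since the cycle is reversible, η = 1 − T_C/T_H = 1 − 337.15/2029.00 = 0.8338.
W = η·Q_H = 0.8338 × 828 = 690 kJ.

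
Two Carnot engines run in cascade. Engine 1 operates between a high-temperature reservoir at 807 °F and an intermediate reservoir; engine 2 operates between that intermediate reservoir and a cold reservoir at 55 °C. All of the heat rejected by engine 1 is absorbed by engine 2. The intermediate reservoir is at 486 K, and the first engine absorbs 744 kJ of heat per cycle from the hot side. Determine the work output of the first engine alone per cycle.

T_H = 807 °F → (807 − 32) × 5/9 = 430.56 °C = 703.71 K.
T_C = 55 °C → 55 + 273.15 = 328.15 K.
First-stage efficiency η₁ = 1 − T_m/T_H = 1 − 486.00/703.71 = 0.3094.
W₁ = η₁·Q_H = 0.3094 × 744 = 230.2 kJ.

W₁ ≈ 230.2 kJ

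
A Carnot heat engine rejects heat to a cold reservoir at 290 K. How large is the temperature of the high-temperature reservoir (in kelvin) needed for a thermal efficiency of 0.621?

From η = 1 − T_C/T_H, solving for T_H gives T_H = T_C/(1 − η) = 290.00/(1 − 0.621) = 765.2 K.

T_H ≈ 765.2 K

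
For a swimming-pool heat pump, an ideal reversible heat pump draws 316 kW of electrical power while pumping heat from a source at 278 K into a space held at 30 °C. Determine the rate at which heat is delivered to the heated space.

T_H = 30 °C → 30 + 273.15 = 303.15 K.
The Carnot heat-pump COP is COP_HP = T_H/(T_H − T_C) = 303.15/25.15 = 12.0537.
Q_H = COP_HP · W = 12.0537 × 316 = 3810 kW.

Q̇_H ≈ 3810 kW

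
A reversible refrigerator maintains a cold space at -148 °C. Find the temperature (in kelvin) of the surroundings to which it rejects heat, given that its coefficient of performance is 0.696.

T_H ≈ 305 K

T_C = -148 °C → -148 + 273.15 = 125.15 K.
COP_R = T_C/(T_H − T_C) ⇒ T_H = T_C·(1 + 1/COP_R) = 125.15 × (1 + 1/0.696) = 305 K.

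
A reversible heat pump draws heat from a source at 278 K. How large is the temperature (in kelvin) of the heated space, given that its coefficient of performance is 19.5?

COP_HP = T_H/(T_H − T_C) ⇒ T_H = T_C·COP_HP/(COP_HP − 1) = 278.00 × 19.5/(19.5 − 1) = 293 K.

T_H ≈ 293 K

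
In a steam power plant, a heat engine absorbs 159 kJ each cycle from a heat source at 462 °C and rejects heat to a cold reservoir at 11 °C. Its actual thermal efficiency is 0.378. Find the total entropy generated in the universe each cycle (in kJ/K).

ΔS_univ ≈ 0.132 kJ/K

T_H = 462 °C → 462 + 273.15 = 735.15 K.
T_C = 11 °C → 11 + 273.15 = 284.15 K.
W = η·Q_H = 0.378 × 159 = 60.10 kJ, so Q_C = Q_H − W = 98.90 kJ.
The hot reservoir loses entropy Q_H/T_H = 159/735.15 = 0.2163 kJ/K; the cold reservoir gains Q_C/T_C = 98.90/284.15 = 0.3480 kJ/K.
ΔS_univ = −Q_H/T_H + Q_C/T_C = 0.132 kJ/K (> 0, since η = 0.378 < η_Carnot = 0.613).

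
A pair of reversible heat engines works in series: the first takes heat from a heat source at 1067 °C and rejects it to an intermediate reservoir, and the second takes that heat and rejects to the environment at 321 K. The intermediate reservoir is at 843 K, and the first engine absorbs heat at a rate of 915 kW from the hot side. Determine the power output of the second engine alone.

T_H = 1067 °C → 1067 + 273.15 = 1340.15 K.
Heat entering the second stage: Q_m = Q_H·(T_m/T_H) = 915 × 843.00/1340.15 = 576 kW.
Second-stage efficiency η₂ = 1 − T_C/T_m = 1 − 321.00/843.00 = 0.6192, so W₂ = η₂·Q_m = 356 kW.

Ẇ₂ ≈ 356 kW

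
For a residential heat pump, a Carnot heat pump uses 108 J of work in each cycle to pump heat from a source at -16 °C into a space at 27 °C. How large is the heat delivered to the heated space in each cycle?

Q_H ≈ 753.9 J

T_H = 27 °C → 27 + 273.15 = 300.15 K.
T_C = -16 °C → -16 + 273.15 = 257.15 K.
The Carnot heat-pump COP is COP_HP = T_H/(T_H − T_C) = 300.15/43.00 = 6.9802.
Q_H = COP_HP · W = 6.9802 × 108 = 753.9 J.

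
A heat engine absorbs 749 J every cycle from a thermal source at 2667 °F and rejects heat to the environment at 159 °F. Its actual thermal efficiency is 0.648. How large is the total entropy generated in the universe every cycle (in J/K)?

ΔS_univ ≈ 0.336 J/K

T_H = 2667 °F → (2667 − 32) × 5/9 = 1463.89 °C = 1737.04 K.
T_C = 159 °F → (159 − 32) × 5/9 = 70.56 °C = 343.71 K.
W = η·Q_H = 0.648 × 749 = 485.4 J, so Q_C = Q_H − W = 263.6 J.
Reservoir entropy changes: ΔS_H = −Q_H/T_H = −749/1737.04 = -0.4312 J/K and ΔS_C = +Q_C/T_C = 263.6/343.71 = 0.7671 J/K.
ΔS_univ = −Q_H/T_H + Q_C/T_C = 0.336 J/K (> 0, since η = 0.648 < η_Carnot = 0.802).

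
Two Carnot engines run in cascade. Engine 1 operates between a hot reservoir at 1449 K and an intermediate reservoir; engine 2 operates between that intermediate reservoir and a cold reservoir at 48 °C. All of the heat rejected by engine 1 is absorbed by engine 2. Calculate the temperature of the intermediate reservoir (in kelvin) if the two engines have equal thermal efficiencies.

T_C = 48 °C → 48 + 273.15 = 321.15 K.
Equal efficiencies require 1 − T_m/T_H = 1 − T_C/T_m, i.e. T_m/T_H = T_C/T_m, so T_m = √(T_H·T_C) = √(1449.00 × 321.15) = 682 K.

T_m ≈ 682 K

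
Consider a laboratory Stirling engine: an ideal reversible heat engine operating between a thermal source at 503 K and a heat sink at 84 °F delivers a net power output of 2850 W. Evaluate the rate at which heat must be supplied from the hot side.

Q̇_H ≈ 7130 W

T_C = 84 °F → (84 − 32) × 5/9 = 28.89 °C = 302.04 K.
Carnot efficiency: η = 1 − T_C/T_H = 1 − 302.04/503.00 = 0.3995.
Q_H = W/η = 2850/0.3995 = 7130 W.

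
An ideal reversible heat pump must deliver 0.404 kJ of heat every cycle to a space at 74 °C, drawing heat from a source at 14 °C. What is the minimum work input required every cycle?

W_in ≈ 0.0698 kJ

T_H = 74 °C → 74 + 273.15 = 347.15 K.
T_C = 14 °C → 14 + 273.15 = 287.15 K.
For a reversible heat pump, COP_HP = T_H/(T_H − T_C) = 347.15/60.00 = 5.7858.
W = Q_H/COP_HP = 0.404/5.7858 = 0.0698 kJ.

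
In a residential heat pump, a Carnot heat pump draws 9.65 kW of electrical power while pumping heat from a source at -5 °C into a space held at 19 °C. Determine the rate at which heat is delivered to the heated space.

Q̇_H ≈ 117 kW

T_H = 19 °C → 19 + 273.15 = 292.15 K.
T_C = -5 °C → -5 + 273.15 = 268.15 K.
For a reversible heat pump, COP_HP = T_H/(T_H − T_C) = 292.15/24.00 = 12.1729.
Q_H = COP_HP · W = 12.1729 × 9.65 = 117 kW.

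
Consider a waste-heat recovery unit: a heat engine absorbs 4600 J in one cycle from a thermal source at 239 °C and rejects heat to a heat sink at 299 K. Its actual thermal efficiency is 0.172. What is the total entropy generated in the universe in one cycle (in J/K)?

T_H = 239 °C → 239 + 273.15 = 512.15 K.
W = η·Q_H = 0.172 × 4600 = 791.2 J, so Q_C = Q_H − W = 3809 J.
The hot reservoir loses entropy Q_H/T_H = 4600/512.15 = 8.982 J/K; the cold reservoir gains Q_C/T_C = 3809/299.00 = 12.74 J/K.
ΔS_univ = −Q_H/T_H + Q_C/T_C = 3.757 J/K (> 0, since η = 0.172 < η_Carnot = 0.416).

ΔS_univ ≈ 3.757 J/K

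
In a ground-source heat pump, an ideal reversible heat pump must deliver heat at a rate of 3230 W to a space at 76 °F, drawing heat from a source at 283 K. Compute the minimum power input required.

Ẇ_in ≈ 158 W

T_H = 76 °F → (76 − 32) × 5/9 = 24.44 °C = 297.59 K.
COP_HP = T_H/(T_H − T_C) = 297.59/14.59 = 20.3909.
W = Q_H/COP_HP = 3230/20.3909 = 158 W.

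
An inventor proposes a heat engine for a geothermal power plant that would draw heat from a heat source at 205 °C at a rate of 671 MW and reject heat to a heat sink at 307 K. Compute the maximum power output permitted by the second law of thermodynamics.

Ẇ_max ≈ 240 MW

T_H = 205 °C → 205 + 273.15 = 478.15 K.
The second-law ceiling is the Carnot efficiency, η_max = 1 − T_C/T_H = 1 − 307.00/478.15 = 0.3579.
W_max = η_max · Q_H = 0.3579 × 671 = 240 MW.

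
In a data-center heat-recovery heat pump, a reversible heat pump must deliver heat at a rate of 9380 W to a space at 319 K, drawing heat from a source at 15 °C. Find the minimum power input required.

Ẇ_in ≈ 907.1 W

T_C = 15 °C → 15 + 273.15 = 288.15 K.
COP_HP = T_H/(T_H − T_C) = 319.00/30.85 = 10.3404.
W = Q_H/COP_HP = 9380/10.3404 = 907.1 W.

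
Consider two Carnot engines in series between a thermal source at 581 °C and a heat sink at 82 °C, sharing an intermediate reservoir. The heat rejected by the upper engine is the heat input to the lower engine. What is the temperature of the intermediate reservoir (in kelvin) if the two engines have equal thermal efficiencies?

T_m ≈ 551 K

T_H = 581 °C → 581 + 273.15 = 854.15 K.
T_C = 82 °C → 82 + 273.15 = 355.15 K.
Equal efficiencies require 1 − T_m/T_H = 1 − T_C/T_m, i.e. T_m/T_H = T_C/T_m, so T_m = √(T_H·T_C) = √(854.15 × 355.15) = 551 K.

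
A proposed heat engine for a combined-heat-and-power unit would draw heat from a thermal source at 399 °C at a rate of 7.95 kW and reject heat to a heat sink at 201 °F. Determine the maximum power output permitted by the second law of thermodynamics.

T_H = 399 °C → 399 + 273.15 = 672.15 K.
T_C = 201 °F → (201 − 32) × 5/9 = 93.89 °C = 367.04 K.
The upper bound on efficiency is η_max = 1 − T_C/T_H = 1 − 367.04/672.15 = 0.4539.
W_max = η_max · Q_H = 0.4539 × 7.95 = 3.61 kW.

Ẇ_max ≈ 3.61 kW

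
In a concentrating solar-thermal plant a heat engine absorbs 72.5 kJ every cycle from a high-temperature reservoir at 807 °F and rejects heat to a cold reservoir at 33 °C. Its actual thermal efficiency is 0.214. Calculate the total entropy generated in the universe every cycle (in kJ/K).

T_H = 807 °F → (807 − 32) × 5/9 = 430.56 °C = 703.71 K.
T_C = 33 °C → 33 + 273.15 = 306.15 K.
W = η·Q_H = 0.214 × 72.5 = 15.52 kJ, so Q_C = Q_H − W = 56.98 kJ.
Entropy balance on the reservoirs: −Q_H/T_H = -0.1030 kJ/K, +Q_C/T_C = 0.1861 kJ/K.
ΔS_univ = −Q_H/T_H + Q_C/T_C = 0.0831 kJ/K (> 0, since η = 0.214 < η_Carnot = 0.565).

ΔS_univ ≈ 0.0831 kJ/K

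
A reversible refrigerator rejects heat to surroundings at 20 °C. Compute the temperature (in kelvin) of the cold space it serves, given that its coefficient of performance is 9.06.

T_C ≈ 264.0 K

T_H = 20 °C → 20 + 273.15 = 293.15 K.
COP_R = T_C/(T_H − T_C) ⇒ T_C = T_H·COP_R/(1 + COP_R) = 293.15 × 9.06/(1 + 9.06) = 264.0 K.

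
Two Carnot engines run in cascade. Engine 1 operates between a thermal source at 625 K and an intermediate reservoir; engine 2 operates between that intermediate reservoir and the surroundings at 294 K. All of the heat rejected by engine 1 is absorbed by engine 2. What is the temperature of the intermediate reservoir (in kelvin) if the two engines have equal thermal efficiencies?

Equal efficiencies require 1 − T_m/T_H = 1 − T_C/T_m, i.e. T_m/T_H = T_C/T_m, so T_m = √(T_H·T_C) = √(625.00 × 294.00) = 429 K.

T_m ≈ 429 K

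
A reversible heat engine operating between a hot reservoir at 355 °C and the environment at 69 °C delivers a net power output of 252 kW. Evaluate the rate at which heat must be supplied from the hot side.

Q̇_H ≈ 553 kW

T_H = 355 °C → 355 + 273.15 = 628.15 K.
T_C = 69 °C → 69 + 273.15 = 342.15 K.
The Carnot efficiency is η = 1 − T_C/T_H = 1 − 342.15/628.15 = 0.4553.
Q_H = W/η = 252/0.4553 = 553 kW.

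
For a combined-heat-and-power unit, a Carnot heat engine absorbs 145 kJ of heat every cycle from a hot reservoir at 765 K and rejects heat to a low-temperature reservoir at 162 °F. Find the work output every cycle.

T_C = 162 °F → (162 − 32) × 5/9 = 72.22 °C = 345.37 K.
η_rev = 1 − T_C/T_H = 1 − 345.37/765.00 = 0.5485.
W = η·Q_H = 0.5485 × 145 = 79.5 kJ.

W ≈ 79.5 kJ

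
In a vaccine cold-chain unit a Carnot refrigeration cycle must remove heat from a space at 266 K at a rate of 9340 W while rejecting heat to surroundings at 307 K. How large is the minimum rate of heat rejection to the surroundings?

Q̇_H ≈ 10780 W

For a reversible cycle Q_H/Q_C = T_H/T_C, so Q_H = Q_C·T_H/T_C = 9340 × 307.00/266.00 = 10780 W.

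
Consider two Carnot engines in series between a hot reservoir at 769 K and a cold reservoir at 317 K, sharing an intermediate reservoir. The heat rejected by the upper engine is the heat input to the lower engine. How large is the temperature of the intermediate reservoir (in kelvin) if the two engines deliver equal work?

For reversible stages Q_m = Q_H·(T_m/T_H). Setting W₁ = Q_H(1 − T_m/T_H) equal to W₂ = Q_m(1 − T_C/T_m) = Q_H·(T_m − T_C)/T_H gives T_H − T_m = T_m − T_C, so T_m = (T_H + T_C)/2 = (769.00 + 317.00)/2 = 543.0 K.

T_m ≈ 543.0 K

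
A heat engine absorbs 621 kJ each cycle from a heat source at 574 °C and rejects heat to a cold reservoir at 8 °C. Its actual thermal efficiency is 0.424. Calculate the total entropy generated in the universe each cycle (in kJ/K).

ΔS_univ ≈ 0.539 kJ/K

T_H = 574 °C → 574 + 273.15 = 847.15 K.
T_C = 8 °C → 8 + 273.15 = 281.15 K.
W = η·Q_H = 0.424 × 621 = 263.3 kJ, so Q_C = Q_H − W = 357.7 kJ.
Reservoir entropy changes: ΔS_H = −Q_H/T_H = −621/847.15 = -0.7330 kJ/K and ΔS_C = +Q_C/T_C = 357.7/281.15 = 1.272 kJ/K.
ΔS_univ = −Q_H/T_H + Q_C/T_C = 0.539 kJ/K (> 0, since η = 0.424 < η_Carnot = 0.668).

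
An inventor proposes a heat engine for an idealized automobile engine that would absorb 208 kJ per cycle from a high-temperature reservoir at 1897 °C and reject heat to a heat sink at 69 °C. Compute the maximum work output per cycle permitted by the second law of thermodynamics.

T_H = 1897 °C → 1897 + 273.15 = 2170.15 K.
T_C = 69 °C → 69 + 273.15 = 342.15 K.
The second-law ceiling is the Carnot efficiency, η_max = 1 − T_C/T_H = 1 − 342.15/2170.15 = 0.8423.
W_max = η_max · Q_H = 0.8423 × 208 = 175 kJ.

W_max ≈ 175 kJ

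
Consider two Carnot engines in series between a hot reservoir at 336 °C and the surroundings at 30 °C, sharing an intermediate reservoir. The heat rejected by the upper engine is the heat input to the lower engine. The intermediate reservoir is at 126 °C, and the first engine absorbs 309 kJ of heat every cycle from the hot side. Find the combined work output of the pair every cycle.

T_H = 336 °C → 336 + 273.15 = 609.15 K.
T_C = 30 °C → 30 + 273.15 = 303.15 K.
Two reversible stages in series are equivalent to a single Carnot engine between T_H and T_C, so η_total = 1 − T_C/T_H = 1 − 303.15/609.15 = 0.5023.
W_total = η_total · Q_H = 0.5023 × 309 = 155 kJ.

W_total ≈ 155 kJ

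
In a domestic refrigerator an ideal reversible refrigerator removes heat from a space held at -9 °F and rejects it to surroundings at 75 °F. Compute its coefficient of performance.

COP_R ≈ 5.37

T_H = 75 °F → (75 − 32) × 5/9 = 23.89 °C = 297.04 K.
T_C = -9 °F → (-9 − 32) × 5/9 = -22.78 °C = 250.37 K.
The reversible coefficient of performance is COP_R = T_C/(T_H − T_C) = 250.37/(297.04 − 250.37) = 5.37.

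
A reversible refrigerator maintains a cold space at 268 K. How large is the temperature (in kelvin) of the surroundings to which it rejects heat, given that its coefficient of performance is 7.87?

T_H ≈ 302.1 K

COP_R = T_C/(T_H − T_C) ⇒ T_H = T_C·(1 + 1/COP_R) = 268.00 × (1 + 1/7.87) = 302.1 K.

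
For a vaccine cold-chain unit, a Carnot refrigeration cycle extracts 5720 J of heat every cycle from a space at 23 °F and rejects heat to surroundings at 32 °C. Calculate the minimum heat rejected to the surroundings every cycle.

Q_H ≈ 6510 J

T_H = 32 °C → 32 + 273.15 = 305.15 K.
T_C = 23 °F → (23 − 32) × 5/9 = -5.00 °C = 268.15 K.
For a reversible cycle Q_H/Q_C = T_H/T_C, so Q_H = Q_C·T_H/T_C = 5720 × 305.15/268.15 = 6510 J.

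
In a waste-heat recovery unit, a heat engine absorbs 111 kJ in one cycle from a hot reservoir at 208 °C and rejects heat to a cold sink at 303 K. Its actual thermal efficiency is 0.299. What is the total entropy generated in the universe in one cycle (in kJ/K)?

T_H = 208 °C → 208 + 273.15 = 481.15 K.
W = η·Q_H = 0.299 × 111 = 33.19 kJ, so Q_C = Q_H − W = 77.81 kJ.
Reservoir entropy changes: ΔS_H = −Q_H/T_H = −111/481.15 = -0.2307 kJ/K and ΔS_C = +Q_C/T_C = 77.81/303.00 = 0.2568 kJ/K.
ΔS_univ = −Q_H/T_H + Q_C/T_C = 0.0261 kJ/K (> 0, since η = 0.299 < η_Carnot = 0.370).

ΔS_univ ≈ 0.0261 kJ/K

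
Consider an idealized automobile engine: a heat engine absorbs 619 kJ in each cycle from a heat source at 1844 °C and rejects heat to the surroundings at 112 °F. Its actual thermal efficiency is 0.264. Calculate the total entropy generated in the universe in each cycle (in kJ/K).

ΔS_univ ≈ 1.142 kJ/K

T_H = 1844 °C → 1844 + 273.15 = 2117.15 K.
T_C = 112 °F → (112 − 32) × 5/9 = 44.44 °C = 317.59 K.
W = η·Q_H = 0.264 × 619 = 163.4 kJ, so Q_C = Q_H − W = 455.6 kJ.
The hot reservoir loses entropy Q_H/T_H = 619/2117.15 = 0.2924 kJ/K; the cold reservoir gains Q_C/T_C = 455.6/317.59 = 1.434 kJ/K.
ΔS_univ = −Q_H/T_H + Q_C/T_C = 1.142 kJ/K (> 0, since η = 0.264 < η_Carnot = 0.850).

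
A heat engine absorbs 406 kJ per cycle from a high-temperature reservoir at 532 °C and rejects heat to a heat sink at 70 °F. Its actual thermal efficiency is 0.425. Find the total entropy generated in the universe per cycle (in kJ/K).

ΔS_univ ≈ 0.289 kJ/K

T_H = 532 °C → 532 + 273.15 = 805.15 K.
T_C = 70 °F → (70 − 32) × 5/9 = 21.11 °C = 294.26 K.
W = η·Q_H = 0.425 × 406 = 172.5 kJ, so Q_C = Q_H − W = 233.5 kJ.
The hot reservoir loses entropy Q_H/T_H = 406/805.15 = 0.5043 kJ/K; the cold reservoir gains Q_C/T_C = 233.5/294.26 = 0.7933 kJ/K.
ΔS_univ = −Q_H/T_H + Q_C/T_C = 0.289 kJ/K (> 0, since η = 0.425 < η_Carnot = 0.635).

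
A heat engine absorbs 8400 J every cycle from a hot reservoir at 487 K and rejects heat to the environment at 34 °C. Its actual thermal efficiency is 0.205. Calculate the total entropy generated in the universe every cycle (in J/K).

ΔS_univ ≈ 4.493 J/K

T_C = 34 °C → 34 + 273.15 = 307.15 K.
W = η·Q_H = 0.205 × 8400 = 1722 J, so Q_C = Q_H − W = 6678 J.
Reservoir entropy changes: ΔS_H = −Q_H/T_H = −8400/487.00 = -17.25 J/K and ΔS_C = +Q_C/T_C = 6678/307.15 = 21.74 J/K.
ΔS_univ = −Q_H/T_H + Q_C/T_C = 4.493 J/K (> 0, since η = 0.205 < η_Carnot = 0.369).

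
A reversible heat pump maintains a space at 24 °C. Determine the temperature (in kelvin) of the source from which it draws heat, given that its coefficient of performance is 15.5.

T_C ≈ 278 K

T_H = 24 °C → 24 + 273.15 = 297.15 K.
COP_HP = T_H/(T_H − T_C) ⇒ T_C = T_H·(COP_HP − 1)/COP_HP = 297.15 × (15.5 − 1)/15.5 = 278 K.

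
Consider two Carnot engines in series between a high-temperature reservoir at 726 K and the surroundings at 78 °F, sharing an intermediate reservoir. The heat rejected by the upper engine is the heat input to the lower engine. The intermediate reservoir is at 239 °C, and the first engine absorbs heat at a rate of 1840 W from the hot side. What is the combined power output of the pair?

T_C = 78 °F → (78 − 32) × 5/9 = 25.56 °C = 298.71 K.
Two reversible stages in series are equivalent to a single Carnot engine between T_H and T_C, so η_total = 1 − T_C/T_H = 1 − 298.71/726.00 = 0.5886.
W_total = η_total · Q_H = 0.5886 × 1840 = 1080 W.

Ẇ_total ≈ 1080 W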